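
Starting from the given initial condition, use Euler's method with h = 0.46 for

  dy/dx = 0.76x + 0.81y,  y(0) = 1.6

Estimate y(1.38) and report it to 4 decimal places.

Euler: y_{n+1} = y_n + h·f(x_n, y_n).
x=0.000000, y=1.600000: f=1.296000 → y ← 1.600000 + 0.46·1.296000 = 2.196160
x=0.460000, y=2.196160: f=2.128490 → y ← 2.196160 + 0.46·2.128490 = 3.175265
x=0.920000, y=3.175265: f=3.271165 → y ← 3.175265 + 0.46·3.271165 = 4.680001
y(1.38) ≈ 4.6800

4.6800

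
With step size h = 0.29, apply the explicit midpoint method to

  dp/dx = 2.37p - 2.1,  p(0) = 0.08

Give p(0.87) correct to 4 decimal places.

Midpoint: k1 = f(x_n, p_n); k2 = f(x_n + h/2, p_n + (h/2)·k1); p_{n+1} = p_n + h·k2.
x=0.000000, p=0.080000:
  k1 = f(0.000000, 0.080000) = -1.910400
  k2 = f(0.145000, -0.197008) = -2.566909
  p ← 0.080000 + 0.29·(-2.566909) = -0.664404
x=0.290000, p=-0.664404:
  k1 = f(0.290000, -0.664404) = -3.674637
  k2 = f(0.435000, -1.197226) = -4.937425
  p ← -0.664404 + 0.29·(-4.937425) = -2.096257
x=0.580000, p=-2.096257:
  k1 = f(0.580000, -2.096257) = -7.068129
  k2 = f(0.725000, -3.121136) = -9.497092
  p ← -2.096257 + 0.29·(-9.497092) = -4.850413
p(0.87) ≈ -4.8504

-4.8504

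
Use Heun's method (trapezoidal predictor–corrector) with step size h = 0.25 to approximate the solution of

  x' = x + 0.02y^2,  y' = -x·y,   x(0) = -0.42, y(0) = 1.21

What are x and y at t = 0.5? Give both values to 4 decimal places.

-0.6662, 1.5755

Heun on (x,y): k1 = f(t_n, state_n); k2 = f(t_n + h, state_n + h·k1); state_{n+1} = state_n + (h/2)·(k1 + k2).
0.000000: (-0.420000, 1.210000)
  k1 = (-0.390718, 0.508200)
  predictor → (-0.517679, 1.337050)
  k2 = (-0.481925, 0.692163)
  → (-0.529080, 1.360045)
0.250000: (-0.529080, 1.360045)
  k1 = (-0.492086, 0.719573)
  predictor → (-0.652102, 1.539939)
  k2 = (-0.604674, 1.004197)
  → (-0.666175, 1.575517)
(x(0.5), y(0.5)) ≈ (-0.6662, 1.5755)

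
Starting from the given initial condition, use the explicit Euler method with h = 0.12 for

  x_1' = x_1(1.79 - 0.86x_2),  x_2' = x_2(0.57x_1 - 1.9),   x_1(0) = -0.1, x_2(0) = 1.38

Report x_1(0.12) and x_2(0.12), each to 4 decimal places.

-0.1072, 1.0559

Euler on (x_1,x_2): x_1_{n+1} = x_1_n + h·x_1', x_2_{n+1} = x_2_n + h·x_2'.
0.000000: (-0.100000, 1.380000); f=(-0.060320, -2.700660) → (-0.107238, 1.055921)
(x_1(0.12), x_2(0.12)) ≈ (-0.1072, 1.0559)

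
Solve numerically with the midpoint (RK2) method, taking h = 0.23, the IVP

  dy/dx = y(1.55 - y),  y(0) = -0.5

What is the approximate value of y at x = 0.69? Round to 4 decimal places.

-2.9252

Midpoint: k1 = f(x_n, y_n); k2 = f(x_n + h/2, y_n + (h/2)·k1); y_{n+1} = y_n + h·k2.
x=0.000000, y=-0.500000:
  k1 = f(0.000000, -0.500000) = -1.025000
  k2 = f(0.115000, -0.617875) = -1.339476
  y ← -0.500000 + 0.23·(-1.339476) = -0.808079
x=0.230000, y=-0.808079:
  k1 = f(0.230000, -0.808079) = -1.905515
  k2 = f(0.345000, -1.027214) = -2.647349
  y ← -0.808079 + 0.23·(-2.647349) = -1.416970
x=0.460000, y=-1.416970:
  k1 = f(0.460000, -1.416970) = -4.204106
  k2 = f(0.575000, -1.900442) = -6.557365
  y ← -1.416970 + 0.23·(-6.557365) = -2.925164
y(0.69) ≈ -2.9252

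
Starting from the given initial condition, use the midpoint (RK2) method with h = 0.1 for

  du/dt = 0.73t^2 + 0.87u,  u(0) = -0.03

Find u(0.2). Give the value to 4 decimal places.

Midpoint: k1 = f(t_n, u_n); k2 = f(t_n + h/2, u_n + (h/2)·k1); u_{n+1} = u_n + h·k2.
t=0.000000, u=-0.030000:
  k1 = f(0.000000, -0.030000) = -0.026100
  k2 = f(0.050000, -0.031305) = -0.025410
  u ← -0.030000 + 0.1·(-0.025410) = -0.032541
t=0.100000, u=-0.032541:
  k1 = f(0.100000, -0.032541) = -0.021011
  k2 = f(0.150000, -0.033592) = -0.012800
  u ← -0.032541 + 0.1·(-0.012800) = -0.033821
u(0.2) ≈ -0.0338

-0.0338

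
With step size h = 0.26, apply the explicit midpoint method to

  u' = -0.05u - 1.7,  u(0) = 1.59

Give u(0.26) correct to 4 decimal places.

1.1303

Midpoint: k1 = f(x_n, u_n); k2 = f(x_n + h/2, u_n + (h/2)·k1); u_{n+1} = u_n + h·k2.
x=0.000000, u=1.590000:
  k1 = f(0.000000, 1.590000) = -1.779500
  k2 = f(0.130000, 1.358665) = -1.767933
  u ← 1.590000 + 0.26·(-1.767933) = 1.130337
u(0.26) ≈ 1.1303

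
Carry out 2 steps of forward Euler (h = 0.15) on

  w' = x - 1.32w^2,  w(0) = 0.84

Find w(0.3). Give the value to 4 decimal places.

Euler: w_{n+1} = w_n + h·f(x_n, w_n).
x=0.000000, w=0.840000: f=-0.931392 → w ← 0.840000 + 0.15·(-0.931392) = 0.700291
x=0.150000, w=0.700291: f=-0.497338 → w ← 0.700291 + 0.15·(-0.497338) = 0.625690
w(0.3) ≈ 0.6257

0.6257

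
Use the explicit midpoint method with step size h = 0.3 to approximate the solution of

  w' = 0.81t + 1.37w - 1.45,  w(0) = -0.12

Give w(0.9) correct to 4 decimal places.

Midpoint: k1 = f(t_n, w_n); k2 = f(t_n + h/2, w_n + (h/2)·k1); w_{n+1} = w_n + h·k2.
t=0.000000, w=-0.120000:
  k1 = f(0.000000, -0.120000) = -1.614400
  k2 = f(0.150000, -0.362160) = -1.824659
  w ← -0.120000 + 0.3·(-1.824659) = -0.667398
t=0.300000, w=-0.667398:
  k1 = f(0.300000, -0.667398) = -2.121335
  k2 = f(0.450000, -0.985598) = -2.435769
  w ← -0.667398 + 0.3·(-2.435769) = -1.398129
t=0.600000, w=-1.398129:
  k1 = f(0.600000, -1.398129) = -2.879436
  k2 = f(0.750000, -1.830044) = -3.349660
  w ← -1.398129 + 0.3·(-3.349660) = -2.403027
w(0.9) ≈ -2.4030

-2.4030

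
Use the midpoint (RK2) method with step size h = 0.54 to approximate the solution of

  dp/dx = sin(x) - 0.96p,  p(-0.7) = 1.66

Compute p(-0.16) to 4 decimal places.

Midpoint: k1 = f(x_n, p_n); k2 = f(x_n + h/2, p_n + (h/2)·k1); p_{n+1} = p_n + h·k2.
x=-0.700000, p=1.660000:
  k1 = f(-0.700000, 1.660000) = -2.237818
  k2 = f(-0.430000, 1.055789) = -1.430428
  p ← 1.660000 + 0.54·(-1.430428) = 0.887569
p(-0.16) ≈ 0.8876

0.8876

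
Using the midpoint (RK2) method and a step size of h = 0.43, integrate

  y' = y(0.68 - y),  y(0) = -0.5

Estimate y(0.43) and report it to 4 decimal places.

Midpoint: k1 = f(x_n, y_n); k2 = f(x_n + h/2, y_n + (h/2)·k1); y_{n+1} = y_n + h·k2.
x=0.000000, y=-0.500000:
  k1 = f(0.000000, -0.500000) = -0.590000
  k2 = f(0.215000, -0.626850) = -0.819199
  y ← -0.500000 + 0.43·(-0.819199) = -0.852256
y(0.43) ≈ -0.8523

-0.8523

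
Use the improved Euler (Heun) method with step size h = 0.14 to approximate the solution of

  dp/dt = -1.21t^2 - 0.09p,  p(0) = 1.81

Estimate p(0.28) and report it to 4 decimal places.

Heun: k1 = f(t_n, p_n); k2 = f(t_n + h, p_n + h·k1); p_{n+1} = p_n + (h/2)·(k1 + k2).
t=0.000000, p=1.810000:
  k1 = f(0.000000, 1.810000) = -0.162900
  k2 = f(0.140000, 1.787194) = -0.184563
  p ← 1.810000 + (0.14/2)·(-0.162900 + (-0.184563)) = 1.785678
t=0.140000, p=1.785678:
  k1 = f(0.140000, 1.785678) = -0.184427
  k2 = f(0.280000, 1.759858) = -0.253251
  p ← 1.785678 + (0.14/2)·(-0.184427 + (-0.253251)) = 1.755040
p(0.28) ≈ 1.7550

1.7550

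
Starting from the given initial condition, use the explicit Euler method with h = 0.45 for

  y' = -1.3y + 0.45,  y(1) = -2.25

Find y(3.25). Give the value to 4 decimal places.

Euler: y_{n+1} = y_n + h·f(t_n, y_n).
t=1.000000, y=-2.250000: f=3.375000 → y ← -2.250000 + 0.45·3.375000 = -0.731250
t=1.450000, y=-0.731250: f=1.400625 → y ← -0.731250 + 0.45·1.400625 = -0.100969
t=1.900000, y=-0.100969: f=0.581259 → y ← -0.100969 + 0.45·0.581259 = 0.160598
t=2.350000, y=0.160598: f=0.241223 → y ← 0.160598 + 0.45·0.241223 = 0.269148
t=2.800000, y=0.269148: f=0.100107 → y ← 0.269148 + 0.45·0.100107 = 0.314196
y(3.25) ≈ 0.3142

0.3142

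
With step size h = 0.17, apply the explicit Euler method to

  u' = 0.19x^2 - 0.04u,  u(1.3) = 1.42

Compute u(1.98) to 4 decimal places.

1.6962

Euler: u_{n+1} = u_n + h·f(x_n, u_n).
x=1.300000, u=1.420000: f=0.264300 → u ← 1.420000 + 0.17·0.264300 = 1.464931
x=1.470000, u=1.464931: f=0.351974 → u ← 1.464931 + 0.17·0.351974 = 1.524767
x=1.640000, u=1.524767: f=0.450033 → u ← 1.524767 + 0.17·0.450033 = 1.601272
x=1.810000, u=1.601272: f=0.558408 → u ← 1.601272 + 0.17·0.558408 = 1.696202
u(1.98) ≈ 1.6962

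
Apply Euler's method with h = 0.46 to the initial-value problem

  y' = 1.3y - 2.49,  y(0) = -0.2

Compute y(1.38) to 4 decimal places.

-6.7168

Euler: y_{n+1} = y_n + h·f(x_n, y_n).
x=0.000000, y=-0.200000: f=-2.750000 → y ← -0.200000 + 0.46·(-2.750000) = -1.465000
x=0.460000, y=-1.465000: f=-4.394500 → y ← -1.465000 + 0.46·(-4.394500) = -3.486470
x=0.920000, y=-3.486470: f=-7.022411 → y ← -3.486470 + 0.46·(-7.022411) = -6.716779
y(1.38) ≈ -6.7168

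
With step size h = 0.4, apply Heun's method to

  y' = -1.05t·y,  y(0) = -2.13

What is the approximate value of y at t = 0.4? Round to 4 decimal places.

Heun: k1 = f(t_n, y_n); k2 = f(t_n + h, y_n + h·k1); y_{n+1} = y_n + (h/2)·(k1 + k2).
t=0.000000, y=-2.130000:
  k1 = f(0.000000, -2.130000) = 0.000000
  k2 = f(0.400000, -2.130000) = 0.894600
  y ← -2.130000 + (0.4/2)·(0.000000 + 0.894600) = -1.951080
y(0.4) ≈ -1.9511

-1.9511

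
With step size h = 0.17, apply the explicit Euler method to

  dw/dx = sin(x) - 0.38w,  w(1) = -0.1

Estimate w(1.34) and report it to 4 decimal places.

Euler: w_{n+1} = w_n + h·f(x_n, w_n).
x=1.000000, w=-0.100000: f=0.879471 → w ← -0.100000 + 0.17·0.879471 = 0.049510
x=1.170000, w=0.049510: f=0.901937 → w ← 0.049510 + 0.17·0.901937 = 0.202839
w(1.34) ≈ 0.2028

0.2028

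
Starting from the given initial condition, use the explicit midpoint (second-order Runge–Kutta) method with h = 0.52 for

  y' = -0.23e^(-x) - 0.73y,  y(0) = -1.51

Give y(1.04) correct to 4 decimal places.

-0.8135

Midpoint: k1 = f(x_n, y_n); k2 = f(x_n + h/2, y_n + (h/2)·k1); y_{n+1} = y_n + h·k2.
x=0.000000, y=-1.510000:
  k1 = f(0.000000, -1.510000) = 0.872300
  k2 = f(0.260000, -1.283202) = 0.759396
  y ← -1.510000 + 0.52·0.759396 = -1.115114
x=0.520000, y=-1.115114:
  k1 = f(0.520000, -1.115114) = 0.677294
  k2 = f(0.780000, -0.939018) = 0.580050
  y ← -1.115114 + 0.52·0.580050 = -0.813488
y(1.04) ≈ -0.8135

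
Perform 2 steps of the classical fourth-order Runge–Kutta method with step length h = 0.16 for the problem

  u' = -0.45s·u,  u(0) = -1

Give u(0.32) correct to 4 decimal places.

-0.9772

RK4: k1 = f(s_n, u_n); k2 = f(s_n + h/2, u_n + (h/2)·k1); k3 = f(s_n + h/2, u_n + (h/2)·k2); k4 = f(s_n + h, u_n + h·k3); u_{n+1} = u_n + (h/6)·(k1 + 2k2 + 2k3 + k4).
s=0.000000, u=-1.000000:
  k1 = f(0.000000, -1.000000) = 0.000000
  k2 = f(0.080000, -1.000000) = 0.036000
  k3 = f(0.080000, -0.997120) = 0.035896
  k4 = f(0.160000, -0.994257) = 0.071586
  u ← -1.000000 + (0.16/6)·(k1 + 2k2 + 2k3 + k4) = -0.994257
s=0.160000, u=-0.994257:
  k1 = f(0.160000, -0.994257) = 0.071586
  k2 = f(0.240000, -0.988530) = 0.106761
  k3 = f(0.240000, -0.985716) = 0.106457
  k4 = f(0.320000, -0.977223) = 0.140720
  u ← -0.994257 + (0.16/6)·(k1 + 2k2 + 2k3 + k4) = -0.977223
u(0.32) ≈ -0.9772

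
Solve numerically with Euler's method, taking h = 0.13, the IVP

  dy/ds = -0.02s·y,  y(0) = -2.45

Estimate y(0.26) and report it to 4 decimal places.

-2.4492

Euler: y_{n+1} = y_n + h·f(s_n, y_n).
s=0.000000, y=-2.450000: f=0.000000 → y ← -2.450000 + 0.13·0.000000 = -2.450000
s=0.130000, y=-2.450000: f=0.006370 → y ← -2.450000 + 0.13·0.006370 = -2.449172
y(0.26) ≈ -2.4492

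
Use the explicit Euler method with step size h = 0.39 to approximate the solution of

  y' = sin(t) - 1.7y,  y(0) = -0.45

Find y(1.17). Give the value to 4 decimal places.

Euler: y_{n+1} = y_n + h·f(t_n, y_n).
t=0.000000, y=-0.450000: f=0.765000 → y ← -0.450000 + 0.39·0.765000 = -0.151650
t=0.390000, y=-0.151650: f=0.637993 → y ← -0.151650 + 0.39·0.637993 = 0.097167
t=0.780000, y=0.097167: f=0.538095 → y ← 0.097167 + 0.39·0.538095 = 0.307024
y(1.17) ≈ 0.3070

0.3070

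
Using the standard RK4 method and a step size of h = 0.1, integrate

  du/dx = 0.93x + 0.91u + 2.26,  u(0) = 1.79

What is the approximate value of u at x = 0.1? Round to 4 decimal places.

2.2019

RK4: k1 = f(x_n, u_n); k2 = f(x_n + h/2, u_n + (h/2)·k1); k3 = f(x_n + h/2, u_n + (h/2)·k2); k4 = f(x_n + h, u_n + h·k3); u_{n+1} = u_n + (h/6)·(k1 + 2k2 + 2k3 + k4).
x=0.000000, u=1.790000:
  k1 = f(0.000000, 1.790000) = 3.888900
  k2 = f(0.050000, 1.984445) = 4.112345
  k3 = f(0.050000, 1.995617) = 4.122512
  k4 = f(0.100000, 2.202251) = 4.357049
  u ← 1.790000 + (0.1/6)·(k1 + 2k2 + 2k3 + k4) = 2.201928
u(0.1) ≈ 2.2019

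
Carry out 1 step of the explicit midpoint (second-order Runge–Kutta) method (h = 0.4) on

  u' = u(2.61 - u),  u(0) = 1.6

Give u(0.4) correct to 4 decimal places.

Midpoint: k1 = f(x_n, u_n); k2 = f(x_n + h/2, u_n + (h/2)·k1); u_{n+1} = u_n + h·k2.
x=0.000000, u=1.600000:
  k1 = f(0.000000, 1.600000) = 1.616000
  k2 = f(0.200000, 1.923200) = 1.320854
  u ← 1.600000 + 0.4·1.320854 = 2.128342
u(0.4) ≈ 2.1283

2.1283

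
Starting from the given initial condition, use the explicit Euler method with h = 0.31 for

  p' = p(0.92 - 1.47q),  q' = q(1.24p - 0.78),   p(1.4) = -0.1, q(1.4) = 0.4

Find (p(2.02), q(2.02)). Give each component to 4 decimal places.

-0.1273, 0.2061

Euler on (p,q): p_{n+1} = p_n + h·p', q_{n+1} = q_n + h·q'.
1.400000: (-0.100000, 0.400000); f=(-0.033200, -0.361600) → (-0.110292, 0.287904)
1.710000: (-0.110292, 0.287904); f=(-0.054791, -0.263939) → (-0.127277, 0.206083)
(p(2.02), q(2.02)) ≈ (-0.1273, 0.2061)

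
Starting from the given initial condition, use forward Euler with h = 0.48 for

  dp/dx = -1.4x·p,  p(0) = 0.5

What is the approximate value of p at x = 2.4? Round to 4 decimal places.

-0.0011

Euler: p_{n+1} = p_n + h·f(x_n, p_n).
x=0.000000, p=0.500000: f=0.000000 → p ← 0.500000 + 0.48·0.000000 = 0.500000
x=0.480000, p=0.500000: f=-0.336000 → p ← 0.500000 + 0.48·(-0.336000) = 0.338720
x=0.960000, p=0.338720: f=-0.455240 → p ← 0.338720 + 0.48·(-0.455240) = 0.120205
x=1.440000, p=0.120205: f=-0.242333 → p ← 0.120205 + 0.48·(-0.242333) = 0.003885
x=1.920000, p=0.003885: f=-0.010443 → p ← 0.003885 + 0.48·(-0.010443) = -0.001128
p(2.4) ≈ -0.0011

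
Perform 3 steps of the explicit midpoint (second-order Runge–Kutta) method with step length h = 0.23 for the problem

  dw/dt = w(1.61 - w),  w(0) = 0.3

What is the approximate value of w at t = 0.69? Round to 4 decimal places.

0.6596

Midpoint: k1 = f(t_n, w_n); k2 = f(t_n + h/2, w_n + (h/2)·k1); w_{n+1} = w_n + h·k2.
t=0.000000, w=0.300000:
  k1 = f(0.000000, 0.300000) = 0.393000
  k2 = f(0.115000, 0.345195) = 0.436604
  w ← 0.300000 + 0.23·0.436604 = 0.400419
t=0.230000, w=0.400419:
  k1 = f(0.230000, 0.400419) = 0.484339
  k2 = f(0.345000, 0.456118) = 0.526306
  w ← 0.400419 + 0.23·0.526306 = 0.521469
t=0.460000, w=0.521469:
  k1 = f(0.460000, 0.521469) = 0.567635
  k2 = f(0.575000, 0.586748) = 0.600391
  w ← 0.521469 + 0.23·0.600391 = 0.659559
w(0.69) ≈ 0.6596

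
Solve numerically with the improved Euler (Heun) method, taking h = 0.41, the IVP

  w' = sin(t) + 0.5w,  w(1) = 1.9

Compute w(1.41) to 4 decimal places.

Heun: k1 = f(t_n, w_n); k2 = f(t_n + h, w_n + h·k1); w_{n+1} = w_n + (h/2)·(k1 + k2).
t=1.000000, w=1.900000:
  k1 = f(1.000000, 1.900000) = 1.791471
  k2 = f(1.410000, 2.634503) = 2.304352
  w ← 1.900000 + (0.41/2)·(1.791471 + 2.304352) = 2.739644
w(1.41) ≈ 2.7396

2.7396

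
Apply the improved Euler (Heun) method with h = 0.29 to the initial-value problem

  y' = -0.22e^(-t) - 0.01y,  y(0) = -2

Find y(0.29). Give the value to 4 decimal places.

-2.0499

Heun: k1 = f(t_n, y_n); k2 = f(t_n + h, y_n + h·k1); y_{n+1} = y_n + (h/2)·(k1 + k2).
t=0.000000, y=-2.000000:
  k1 = f(0.000000, -2.000000) = -0.200000
  k2 = f(0.290000, -2.058000) = -0.144038
  y ← -2.000000 + (0.29/2)·(-0.200000 + (-0.144038)) = -2.049886
y(0.29) ≈ -2.0499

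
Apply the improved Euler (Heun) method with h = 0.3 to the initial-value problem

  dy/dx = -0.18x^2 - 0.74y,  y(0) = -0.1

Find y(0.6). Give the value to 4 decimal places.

-0.0780

Heun: k1 = f(x_n, y_n); k2 = f(x_n + h, y_n + h·k1); y_{n+1} = y_n + (h/2)·(k1 + k2).
x=0.000000, y=-0.100000:
  k1 = f(0.000000, -0.100000) = 0.074000
  k2 = f(0.300000, -0.077800) = 0.041372
  y ← -0.100000 + (0.3/2)·(0.074000 + 0.041372) = -0.082694
x=0.300000, y=-0.082694:
  k1 = f(0.300000, -0.082694) = 0.044994
  k2 = f(0.600000, -0.069196) = -0.013595
  y ← -0.082694 + (0.3/2)·(0.044994 + (-0.013595)) = -0.077984
y(0.6) ≈ -0.0780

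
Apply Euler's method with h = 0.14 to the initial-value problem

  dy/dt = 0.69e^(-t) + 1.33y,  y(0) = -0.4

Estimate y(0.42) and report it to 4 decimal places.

Euler: y_{n+1} = y_n + h·f(t_n, y_n).
t=0.000000, y=-0.400000: f=0.158000 → y ← -0.400000 + 0.14·0.158000 = -0.377880
t=0.140000, y=-0.377880: f=0.097277 → y ← -0.377880 + 0.14·0.097277 = -0.364261
t=0.280000, y=-0.364261: f=0.037023 → y ← -0.364261 + 0.14·0.037023 = -0.359078
y(0.42) ≈ -0.3591

-0.3591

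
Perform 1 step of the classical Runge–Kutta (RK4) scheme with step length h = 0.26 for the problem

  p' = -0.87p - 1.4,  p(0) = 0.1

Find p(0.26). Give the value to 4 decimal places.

-0.2460

RK4: k1 = f(x_n, p_n); k2 = f(x_n + h/2, p_n + (h/2)·k1); k3 = f(x_n + h/2, p_n + (h/2)·k2); k4 = f(x_n + h, p_n + h·k3); p_{n+1} = p_n + (h/6)·(k1 + 2k2 + 2k3 + k4).
x=0.000000, p=0.100000:
  k1 = f(0.000000, 0.100000) = -1.487000
  k2 = f(0.130000, -0.093310) = -1.318820
  k3 = f(0.130000, -0.071447) = -1.337841
  k4 = f(0.260000, -0.247839) = -1.184380
  p ← 0.100000 + (0.26/6)·(k1 + 2k2 + 2k3 + k4) = -0.246004
p(0.26) ≈ -0.2460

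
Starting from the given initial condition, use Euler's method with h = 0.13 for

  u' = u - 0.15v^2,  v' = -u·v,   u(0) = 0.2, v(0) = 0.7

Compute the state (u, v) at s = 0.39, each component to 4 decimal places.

Euler on (u,v): u_{n+1} = u_n + h·u', v_{n+1} = v_n + h·v'.
0.000000: (0.200000, 0.700000); f=(0.126500, -0.140000) → (0.216445, 0.681800)
0.130000: (0.216445, 0.681800); f=(0.146717, -0.147572) → (0.235518, 0.662616)
0.260000: (0.235518, 0.662616); f=(0.169659, -0.156058) → (0.257574, 0.642328)
(u(0.39), v(0.39)) ≈ (0.2576, 0.6423)

0.2576, 0.6423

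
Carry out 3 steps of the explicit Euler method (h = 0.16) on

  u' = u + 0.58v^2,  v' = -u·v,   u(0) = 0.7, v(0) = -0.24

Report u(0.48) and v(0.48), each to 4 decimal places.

Euler on (u,v): u_{n+1} = u_n + h·u', v_{n+1} = v_n + h·v'.
0.000000: (0.700000, -0.240000); f=(0.733408, 0.168000) → (0.817345, -0.213120)
0.160000: (0.817345, -0.213120); f=(0.843689, 0.174193) → (0.952336, -0.185249)
0.320000: (0.952336, -0.185249); f=(0.972240, 0.176419) → (1.107894, -0.157022)
(u(0.48), v(0.48)) ≈ (1.1079, -0.1570)

1.1079, -0.1570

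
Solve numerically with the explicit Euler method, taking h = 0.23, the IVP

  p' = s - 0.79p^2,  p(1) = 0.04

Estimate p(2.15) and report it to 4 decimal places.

1.3146

Euler: p_{n+1} = p_n + h·f(s_n, p_n).
s=1.000000, p=0.040000: f=0.998736 → p ← 0.040000 + 0.23·0.998736 = 0.269709
s=1.230000, p=0.269709: f=1.172533 → p ← 0.269709 + 0.23·1.172533 = 0.539392
s=1.460000, p=0.539392: f=1.230155 → p ← 0.539392 + 0.23·1.230155 = 0.822327
s=1.690000, p=0.822327: f=1.155784 → p ← 0.822327 + 0.23·1.155784 = 1.088158
s=1.920000, p=1.088158: f=0.984571 → p ← 1.088158 + 0.23·0.984571 = 1.314609
p(2.15) ≈ 1.3146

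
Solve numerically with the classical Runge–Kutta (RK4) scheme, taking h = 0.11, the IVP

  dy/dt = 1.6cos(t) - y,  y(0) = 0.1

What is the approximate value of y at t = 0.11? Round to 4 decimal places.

RK4: k1 = f(t_n, y_n); k2 = f(t_n + h/2, y_n + (h/2)·k1); k3 = f(t_n + h/2, y_n + (h/2)·k2); k4 = f(t_n + h, y_n + h·k3); y_{n+1} = y_n + (h/6)·(k1 + 2k2 + 2k3 + k4).
t=0.000000, y=0.100000:
  k1 = f(0.000000, 0.100000) = 1.500000
  k2 = f(0.055000, 0.182500) = 1.415081
  k3 = f(0.055000, 0.177829) = 1.419751
  k4 = f(0.110000, 0.256173) = 1.334157
  y ← 0.100000 + (0.11/6)·(k1 + 2k2 + 2k3 + k4) = 0.255903
y(0.11) ≈ 0.2559

0.2559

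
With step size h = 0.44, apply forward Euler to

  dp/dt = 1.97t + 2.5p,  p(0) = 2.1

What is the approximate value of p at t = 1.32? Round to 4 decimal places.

Euler: p_{n+1} = p_n + h·f(t_n, p_n).
t=0.000000, p=2.100000: f=5.250000 → p ← 2.100000 + 0.44·5.250000 = 4.410000
t=0.440000, p=4.410000: f=11.891800 → p ← 4.410000 + 0.44·11.891800 = 9.642392
t=0.880000, p=9.642392: f=25.839580 → p ← 9.642392 + 0.44·25.839580 = 21.011807
p(1.32) ≈ 21.0118

21.0118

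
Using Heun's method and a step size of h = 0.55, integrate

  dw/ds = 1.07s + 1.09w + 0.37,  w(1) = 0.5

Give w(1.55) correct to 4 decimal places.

2.0808

Heun: k1 = f(s_n, w_n); k2 = f(s_n + h, w_n + h·k1); w_{n+1} = w_n + (h/2)·(k1 + k2).
s=1.000000, w=0.500000:
  k1 = f(1.000000, 0.500000) = 1.985000
  k2 = f(1.550000, 1.591750) = 3.763508
  w ← 0.500000 + (0.55/2)·(1.985000 + 3.763508) = 2.080840
w(1.55) ≈ 2.0808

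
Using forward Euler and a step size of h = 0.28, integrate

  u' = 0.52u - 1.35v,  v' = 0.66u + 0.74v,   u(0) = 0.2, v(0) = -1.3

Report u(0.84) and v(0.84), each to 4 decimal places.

Euler on (u,v): u_{n+1} = u_n + h·u', v_{n+1} = v_n + h·v'.
0.000000: (0.200000, -1.300000); f=(1.859000, -0.830000) → (0.720520, -1.532400)
0.280000: (0.720520, -1.532400); f=(2.443410, -0.658433) → (1.404675, -1.716761)
0.560000: (1.404675, -1.716761); f=(3.048059, -0.343318) → (2.258131, -1.812890)
(u(0.84), v(0.84)) ≈ (2.2581, -1.8129)

2.2581, -1.8129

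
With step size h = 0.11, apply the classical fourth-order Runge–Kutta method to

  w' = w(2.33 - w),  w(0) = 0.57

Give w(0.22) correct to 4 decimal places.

RK4: k1 = f(t_n, w_n); k2 = f(t_n + h/2, w_n + (h/2)·k1); k3 = f(t_n + h/2, w_n + (h/2)·k2); k4 = f(t_n + h, w_n + h·k3); w_{n+1} = w_n + (h/6)·(k1 + 2k2 + 2k3 + k4).
t=0.000000, w=0.570000:
  k1 = f(0.000000, 0.570000) = 1.003200
  k2 = f(0.055000, 0.625176) = 1.065815
  k3 = f(0.055000, 0.628620) = 1.069521
  k4 = f(0.110000, 0.687647) = 1.129359
  w ← 0.570000 + (0.11/6)·(k1 + 2k2 + 2k3 + k4) = 0.687393
t=0.110000, w=0.687393:
  k1 = f(0.110000, 0.687393) = 1.129116
  k2 = f(0.165000, 0.749494) = 1.184580
  k3 = f(0.165000, 0.752544) = 1.187105
  k4 = f(0.220000, 0.817974) = 1.236798
  w ← 0.687393 + (0.11/6)·(k1 + 2k2 + 2k3 + k4) = 0.817729
w(0.22) ≈ 0.8177

0.8177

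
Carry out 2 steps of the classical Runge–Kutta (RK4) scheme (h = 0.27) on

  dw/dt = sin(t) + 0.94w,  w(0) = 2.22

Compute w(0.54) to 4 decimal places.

RK4: k1 = f(t_n, w_n); k2 = f(t_n + h/2, w_n + (h/2)·k1); k3 = f(t_n + h/2, w_n + (h/2)·k2); k4 = f(t_n + h, w_n + h·k3); w_{n+1} = w_n + (h/6)·(k1 + 2k2 + 2k3 + k4).
t=0.000000, w=2.220000:
  k1 = f(0.000000, 2.220000) = 2.086800
  k2 = f(0.135000, 2.501718) = 2.486205
  k3 = f(0.135000, 2.555638) = 2.536890
  k4 = f(0.270000, 2.904960) = 2.997394
  w ← 2.220000 + (0.27/6)·(k1 + 2k2 + 2k3 + k4) = 2.900867
t=0.270000, w=2.900867:
  k1 = f(0.270000, 2.900867) = 2.993547
  k2 = f(0.405000, 3.304996) = 3.500715
  k3 = f(0.405000, 3.373464) = 3.565075
  k4 = f(0.540000, 3.863437) = 4.145767
  w ← 2.900867 + (0.27/6)·(k1 + 2k2 + 2k3 + k4) = 3.858057
w(0.54) ≈ 3.8581

3.8581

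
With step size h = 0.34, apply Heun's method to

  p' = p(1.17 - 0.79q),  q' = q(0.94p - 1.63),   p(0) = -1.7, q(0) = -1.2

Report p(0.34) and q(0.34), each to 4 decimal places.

-2.8478, -0.6286

Heun on (p,q): k1 = f(x_n, state_n); k2 = f(x_n + h, state_n + h·k1); state_{n+1} = state_n + (h/2)·(k1 + k2).
0.000000: (-1.700000, -1.200000)
  k1 = (-3.600600, 3.873600)
  predictor → (-2.924204, 0.117024)
  k2 = (-3.150979, -0.512419)
  → (-2.847768, -0.628599)
(p(0.34), q(0.34)) ≈ (-2.8478, -0.6286)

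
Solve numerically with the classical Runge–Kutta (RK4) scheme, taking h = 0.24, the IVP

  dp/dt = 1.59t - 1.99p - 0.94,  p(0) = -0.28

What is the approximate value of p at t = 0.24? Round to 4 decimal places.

RK4: k1 = f(t_n, p_n); k2 = f(t_n + h/2, p_n + (h/2)·k1); k3 = f(t_n + h/2, p_n + (h/2)·k2); k4 = f(t_n + h, p_n + h·k3); p_{n+1} = p_n + (h/6)·(k1 + 2k2 + 2k3 + k4).
t=0.000000, p=-0.280000:
  k1 = f(0.000000, -0.280000) = -0.382800
  k2 = f(0.120000, -0.325936) = -0.100587
  k3 = f(0.120000, -0.292070) = -0.167980
  k4 = f(0.240000, -0.320315) = 0.079027
  p ← -0.280000 + (0.24/6)·(k1 + 2k2 + 2k3 + k4) = -0.313636
p(0.24) ≈ -0.3136

-0.3136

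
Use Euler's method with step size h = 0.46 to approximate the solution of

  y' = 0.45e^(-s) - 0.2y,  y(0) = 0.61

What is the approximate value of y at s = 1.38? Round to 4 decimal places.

0.8285

Euler: y_{n+1} = y_n + h·f(s_n, y_n).
s=0.000000, y=0.610000: f=0.328000 → y ← 0.610000 + 0.46·0.328000 = 0.760880
s=0.460000, y=0.760880: f=0.131902 → y ← 0.760880 + 0.46·0.131902 = 0.821555
s=0.920000, y=0.821555: f=0.015023 → y ← 0.821555 + 0.46·0.015023 = 0.828465
y(1.38) ≈ 0.8285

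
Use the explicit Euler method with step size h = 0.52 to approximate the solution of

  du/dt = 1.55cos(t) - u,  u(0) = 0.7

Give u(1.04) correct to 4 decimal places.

Euler: u_{n+1} = u_n + h·f(t_n, u_n).
t=0.000000, u=0.700000: f=0.850000 → u ← 0.700000 + 0.52·0.850000 = 1.142000
t=0.520000, u=1.142000: f=0.203120 → u ← 1.142000 + 0.52·0.203120 = 1.247622
u(1.04) ≈ 1.2476

1.2476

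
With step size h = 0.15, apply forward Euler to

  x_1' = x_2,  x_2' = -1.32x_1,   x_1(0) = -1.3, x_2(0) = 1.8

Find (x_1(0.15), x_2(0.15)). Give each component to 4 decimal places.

Euler on (x_1,x_2): x_1_{n+1} = x_1_n + h·x_1', x_2_{n+1} = x_2_n + h·x_2'.
0.000000: (-1.300000, 1.800000); f=(1.800000, 1.716000) → (-1.030000, 2.057400)
(x_1(0.15), x_2(0.15)) ≈ (-1.0300, 2.0574)

-1.0300, 2.0574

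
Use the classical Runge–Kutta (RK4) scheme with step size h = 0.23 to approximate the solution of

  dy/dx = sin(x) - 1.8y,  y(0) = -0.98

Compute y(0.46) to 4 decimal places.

-0.3481

RK4: k1 = f(x_n, y_n); k2 = f(x_n + h/2, y_n + (h/2)·k1); k3 = f(x_n + h/2, y_n + (h/2)·k2); k4 = f(x_n + h, y_n + h·k3); y_{n+1} = y_n + (h/6)·(k1 + 2k2 + 2k3 + k4).
x=0.000000, y=-0.980000:
  k1 = f(0.000000, -0.980000) = 1.764000
  k2 = f(0.115000, -0.777140) = 1.513599
  k3 = f(0.115000, -0.805936) = 1.565432
  k4 = f(0.230000, -0.619951) = 1.343889
  y ← -0.980000 + (0.23/6)·(k1 + 2k2 + 2k3 + k4) = -0.624805
x=0.230000, y=-0.624805:
  k1 = f(0.230000, -0.624805) = 1.352627
  k2 = f(0.345000, -0.469253) = 1.182852
  k3 = f(0.345000, -0.488777) = 1.217996
  k4 = f(0.460000, -0.344666) = 1.064347
  y ← -0.624805 + (0.23/6)·(k1 + 2k2 + 2k3 + k4) = -0.348090
y(0.46) ≈ -0.3481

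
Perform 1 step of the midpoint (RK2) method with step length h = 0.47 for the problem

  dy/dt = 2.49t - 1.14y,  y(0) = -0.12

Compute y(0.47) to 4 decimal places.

Midpoint: k1 = f(t_n, y_n); k2 = f(t_n + h/2, y_n + (h/2)·k1); y_{n+1} = y_n + h·k2.
t=0.000000, y=-0.120000:
  k1 = f(0.000000, -0.120000) = 0.136800
  k2 = f(0.235000, -0.087852) = 0.685301
  y ← -0.120000 + 0.47·0.685301 = 0.202092
y(0.47) ≈ 0.2021

0.2021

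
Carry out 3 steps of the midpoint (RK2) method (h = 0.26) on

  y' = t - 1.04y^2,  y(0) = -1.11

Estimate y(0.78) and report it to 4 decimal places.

-4.4298

Midpoint: k1 = f(t_n, y_n); k2 = f(t_n + h/2, y_n + (h/2)·k1); y_{n+1} = y_n + h·k2.
t=0.000000, y=-1.110000:
  k1 = f(0.000000, -1.110000) = -1.281384
  k2 = f(0.130000, -1.276580) = -1.564843
  y ← -1.110000 + 0.26·(-1.564843) = -1.516859
t=0.260000, y=-1.516859:
  k1 = f(0.260000, -1.516859) = -2.132896
  k2 = f(0.390000, -1.794136) = -2.957679
  y ← -1.516859 + 0.26·(-2.957679) = -2.285856
t=0.520000, y=-2.285856:
  k1 = f(0.520000, -2.285856) = -4.914141
  k2 = f(0.650000, -2.924694) = -8.245989
  y ← -2.285856 + 0.26·(-8.245989) = -4.429813
y(0.78) ≈ -4.4298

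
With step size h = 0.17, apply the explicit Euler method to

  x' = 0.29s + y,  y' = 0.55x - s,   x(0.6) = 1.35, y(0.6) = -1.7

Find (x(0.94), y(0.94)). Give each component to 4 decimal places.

0.8437, -1.7047

Euler on (x,y): x_{n+1} = x_n + h·x', y_{n+1} = y_n + h·y'.
0.600000: (1.350000, -1.700000); f=(-1.526000, 0.142500) → (1.090580, -1.675775)
0.770000: (1.090580, -1.675775); f=(-1.452475, -0.170181) → (0.843659, -1.704706)
(x(0.94), y(0.94)) ≈ (0.8437, -1.7047)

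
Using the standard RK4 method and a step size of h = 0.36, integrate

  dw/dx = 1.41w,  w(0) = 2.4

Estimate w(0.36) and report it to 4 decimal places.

RK4: k1 = f(x_n, w_n); k2 = f(x_n + h/2, w_n + (h/2)·k1); k3 = f(x_n + h/2, w_n + (h/2)·k2); k4 = f(x_n + h, w_n + h·k3); w_{n+1} = w_n + (h/6)·(k1 + 2k2 + 2k3 + k4).
x=0.000000, w=2.400000:
  k1 = f(0.000000, 2.400000) = 3.384000
  k2 = f(0.180000, 3.009120) = 4.242859
  k3 = f(0.180000, 3.163715) = 4.460838
  k4 = f(0.360000, 4.005902) = 5.648321
  w ← 2.400000 + (0.36/6)·(k1 + 2k2 + 2k3 + k4) = 3.986383
w(0.36) ≈ 3.9864

3.9864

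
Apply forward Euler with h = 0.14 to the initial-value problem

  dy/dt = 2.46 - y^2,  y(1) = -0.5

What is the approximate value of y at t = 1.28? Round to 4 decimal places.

Euler: y_{n+1} = y_n + h·f(t_n, y_n).
t=1.000000, y=-0.500000: f=2.210000 → y ← -0.500000 + 0.14·2.210000 = -0.190600
t=1.140000, y=-0.190600: f=2.423672 → y ← -0.190600 + 0.14·2.423672 = 0.148714
y(1.28) ≈ 0.1487

0.1487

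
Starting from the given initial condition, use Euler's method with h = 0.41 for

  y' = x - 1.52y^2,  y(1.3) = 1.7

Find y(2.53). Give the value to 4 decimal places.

Euler: y_{n+1} = y_n + h·f(x_n, y_n).
x=1.300000, y=1.700000: f=-3.092800 → y ← 1.700000 + 0.41·(-3.092800) = 0.431952
x=1.710000, y=0.431952: f=1.426395 → y ← 0.431952 + 0.41·1.426395 = 1.016774
x=2.120000, y=1.016774: f=0.548580 → y ← 1.016774 + 0.41·0.548580 = 1.241692
y(2.53) ≈ 1.2417

1.2417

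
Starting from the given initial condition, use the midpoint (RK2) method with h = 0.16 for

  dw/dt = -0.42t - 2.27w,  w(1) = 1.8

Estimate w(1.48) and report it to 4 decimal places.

Midpoint: k1 = f(t_n, w_n); k2 = f(t_n + h/2, w_n + (h/2)·k1); w_{n+1} = w_n + h·k2.
t=1.000000, w=1.800000:
  k1 = f(1.000000, 1.800000) = -4.506000
  k2 = f(1.080000, 1.439520) = -3.721310
  w ← 1.800000 + 0.16·(-3.721310) = 1.204590
t=1.160000, w=1.204590:
  k1 = f(1.160000, 1.204590) = -3.221620
  k2 = f(1.240000, 0.946861) = -2.670174
  w ← 1.204590 + 0.16·(-2.670174) = 0.777363
t=1.320000, w=0.777363:
  k1 = f(1.320000, 0.777363) = -2.319013
  k2 = f(1.400000, 0.591841) = -1.931480
  w ← 0.777363 + 0.16·(-1.931480) = 0.468326
w(1.48) ≈ 0.4683

0.4683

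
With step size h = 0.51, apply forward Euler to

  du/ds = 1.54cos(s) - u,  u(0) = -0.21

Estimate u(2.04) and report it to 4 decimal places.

0.4783

Euler: u_{n+1} = u_n + h·f(s_n, u_n).
s=0.000000, u=-0.210000: f=1.750000 → u ← -0.210000 + 0.51·1.750000 = 0.682500
s=0.510000, u=0.682500: f=0.661527 → u ← 0.682500 + 0.51·0.661527 = 1.019879
s=1.020000, u=1.019879: f=-0.213895 → u ← 1.019879 + 0.51·(-0.213895) = 0.910792
s=1.530000, u=0.910792: f=-0.847983 → u ← 0.910792 + 0.51·(-0.847983) = 0.478321
u(2.04) ≈ 0.4783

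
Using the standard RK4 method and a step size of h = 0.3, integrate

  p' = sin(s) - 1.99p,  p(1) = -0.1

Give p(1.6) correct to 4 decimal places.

0.3070

RK4: k1 = f(s_n, p_n); k2 = f(s_n + h/2, p_n + (h/2)·k1); k3 = f(s_n + h/2, p_n + (h/2)·k2); k4 = f(s_n + h, p_n + h·k3); p_{n+1} = p_n + (h/6)·(k1 + 2k2 + 2k3 + k4).
s=1.000000, p=-0.100000:
  k1 = f(1.000000, -0.100000) = 1.040471
  k2 = f(1.150000, 0.056071) = 0.801183
  k3 = f(1.150000, 0.020178) = 0.872611
  k4 = f(1.300000, 0.161783) = 0.641610
  p ← -0.100000 + (0.3/6)·(k1 + 2k2 + 2k3 + k4) = 0.151483
s=1.300000, p=0.151483:
  k1 = f(1.300000, 0.151483) = 0.662106
  k2 = f(1.450000, 0.250799) = 0.493622
  k3 = f(1.450000, 0.225527) = 0.543915
  k4 = f(1.600000, 0.314658) = 0.373404
  p ← 0.151483 + (0.3/6)·(k1 + 2k2 + 2k3 + k4) = 0.307013
p(1.6) ≈ 0.3070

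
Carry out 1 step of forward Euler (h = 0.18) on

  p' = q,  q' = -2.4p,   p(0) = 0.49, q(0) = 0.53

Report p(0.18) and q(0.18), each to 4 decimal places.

0.5854, 0.3183

Euler on (p,q): p_{n+1} = p_n + h·p', q_{n+1} = q_n + h·q'.
0.000000: (0.490000, 0.530000); f=(0.530000, -1.176000) → (0.585400, 0.318320)
(p(0.18), q(0.18)) ≈ (0.5854, 0.3183)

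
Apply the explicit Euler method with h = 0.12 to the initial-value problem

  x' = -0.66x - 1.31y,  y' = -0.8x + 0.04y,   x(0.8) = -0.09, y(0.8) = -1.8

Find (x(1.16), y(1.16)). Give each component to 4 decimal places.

Euler on (x,y): x_{n+1} = x_n + h·x', y_{n+1} = y_n + h·y'.
0.800000: (-0.090000, -1.800000); f=(2.417400, 0.000000) → (0.200088, -1.800000)
0.920000: (0.200088, -1.800000); f=(2.225942, -0.232070) → (0.467201, -1.827848)
1.040000: (0.467201, -1.827848); f=(2.086129, -0.446875) → (0.717536, -1.881473)
(x(1.16), y(1.16)) ≈ (0.7175, -1.8815)

0.7175, -1.8815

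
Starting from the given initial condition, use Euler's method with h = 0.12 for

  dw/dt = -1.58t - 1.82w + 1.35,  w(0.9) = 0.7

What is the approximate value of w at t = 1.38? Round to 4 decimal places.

Euler: w_{n+1} = w_n + h·f(t_n, w_n).
t=0.900000, w=0.700000: f=-1.346000 → w ← 0.700000 + 0.12·(-1.346000) = 0.538480
t=1.020000, w=0.538480: f=-1.241634 → w ← 0.538480 + 0.12·(-1.241634) = 0.389484
t=1.140000, w=0.389484: f=-1.160061 → w ← 0.389484 + 0.12·(-1.160061) = 0.250277
t=1.260000, w=0.250277: f=-1.096304 → w ← 0.250277 + 0.12·(-1.096304) = 0.118720
w(1.38) ≈ 0.1187

0.1187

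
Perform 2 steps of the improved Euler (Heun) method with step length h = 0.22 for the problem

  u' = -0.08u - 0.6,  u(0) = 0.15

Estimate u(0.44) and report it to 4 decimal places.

Heun: k1 = f(s_n, u_n); k2 = f(s_n + h, u_n + h·k1); u_{n+1} = u_n + (h/2)·(k1 + k2).
s=0.000000, u=0.150000:
  k1 = f(0.000000, 0.150000) = -0.612000
  k2 = f(0.220000, 0.015360) = -0.601229
  u ← 0.150000 + (0.22/2)·(-0.612000 + (-0.601229)) = 0.016545
s=0.220000, u=0.016545:
  k1 = f(0.220000, 0.016545) = -0.601324
  k2 = f(0.440000, -0.115746) = -0.590740
  u ← 0.016545 + (0.22/2)·(-0.601324 + (-0.590740)) = -0.114582
u(0.44) ≈ -0.1146

-0.1146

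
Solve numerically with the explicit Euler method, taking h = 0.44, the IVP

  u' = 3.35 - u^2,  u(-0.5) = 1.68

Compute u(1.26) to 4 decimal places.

1.8109

Euler: u_{n+1} = u_n + h·f(x_n, u_n).
x=-0.500000, u=1.680000: f=0.527600 → u ← 1.680000 + 0.44·0.527600 = 1.912144
x=-0.060000, u=1.912144: f=-0.306295 → u ← 1.912144 + 0.44·(-0.306295) = 1.777374
x=0.380000, u=1.777374: f=0.190940 → u ← 1.777374 + 0.44·0.190940 = 1.861388
x=0.820000, u=1.861388: f=-0.114766 → u ← 1.861388 + 0.44·(-0.114766) = 1.810891
u(1.26) ≈ 1.8109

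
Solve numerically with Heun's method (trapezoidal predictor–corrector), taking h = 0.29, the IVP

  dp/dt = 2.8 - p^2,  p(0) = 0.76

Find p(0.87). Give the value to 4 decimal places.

Heun: k1 = f(t_n, p_n); k2 = f(t_n + h, p_n + h·k1); p_{n+1} = p_n + (h/2)·(k1 + k2).
t=0.000000, p=0.760000:
  k1 = f(0.000000, 0.760000) = 2.222400
  k2 = f(0.290000, 1.404496) = 0.827391
  p ← 0.760000 + (0.29/2)·(2.222400 + 0.827391) = 1.202220
t=0.290000, p=1.202220:
  k1 = f(0.290000, 1.202220) = 1.354668
  k2 = f(0.580000, 1.595073) = 0.255741
  p ← 1.202220 + (0.29/2)·(1.354668 + 0.255741) = 1.435729
t=0.580000, p=1.435729:
  k1 = f(0.580000, 1.435729) = 0.738682
  k2 = f(0.870000, 1.649947) = 0.077675
  p ← 1.435729 + (0.29/2)·(0.738682 + 0.077675) = 1.554101
p(0.87) ≈ 1.5541

1.5541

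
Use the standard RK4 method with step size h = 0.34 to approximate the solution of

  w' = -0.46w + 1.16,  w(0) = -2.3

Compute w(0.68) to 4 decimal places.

-1.0049

RK4: k1 = f(s_n, w_n); k2 = f(s_n + h/2, w_n + (h/2)·k1); k3 = f(s_n + h/2, w_n + (h/2)·k2); k4 = f(s_n + h, w_n + h·k3); w_{n+1} = w_n + (h/6)·(k1 + 2k2 + 2k3 + k4).
s=0.000000, w=-2.300000:
  k1 = f(0.000000, -2.300000) = 2.218000
  k2 = f(0.170000, -1.922940) = 2.044552
  k3 = f(0.170000, -1.952426) = 2.058116
  k4 = f(0.340000, -1.600241) = 1.896111
  w ← -2.300000 + (0.34/6)·(k1 + 2k2 + 2k3 + k4) = -1.601898
s=0.340000, w=-1.601898:
  k1 = f(0.340000, -1.601898) = 1.896873
  k2 = f(0.510000, -1.279430) = 1.748538
  k3 = f(0.510000, -1.304647) = 1.760137
  k4 = f(0.680000, -1.003451) = 1.621588
  w ← -1.601898 + (0.34/6)·(k1 + 2k2 + 2k3 + k4) = -1.004869
w(0.68) ≈ -1.0049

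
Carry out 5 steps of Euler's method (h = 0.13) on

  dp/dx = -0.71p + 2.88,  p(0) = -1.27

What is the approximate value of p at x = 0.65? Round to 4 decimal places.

0.7743

Euler: p_{n+1} = p_n + h·f(x_n, p_n).
x=0.000000, p=-1.270000: f=3.781700 → p ← -1.270000 + 0.13·3.781700 = -0.778379
x=0.130000, p=-0.778379: f=3.432649 → p ← -0.778379 + 0.13·3.432649 = -0.332135
x=0.260000, p=-0.332135: f=3.115816 → p ← -0.332135 + 0.13·3.115816 = 0.072921
x=0.390000, p=0.072921: f=2.828226 → p ← 0.072921 + 0.13·2.828226 = 0.440591
x=0.520000, p=0.440591: f=2.567181 → p ← 0.440591 + 0.13·2.567181 = 0.774324
p(0.65) ≈ 0.7743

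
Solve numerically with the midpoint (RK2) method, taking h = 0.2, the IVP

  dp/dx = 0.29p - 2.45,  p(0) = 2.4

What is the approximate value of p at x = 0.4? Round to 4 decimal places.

Midpoint: k1 = f(x_n, p_n); k2 = f(x_n + h/2, p_n + (h/2)·k1); p_{n+1} = p_n + h·k2.
x=0.000000, p=2.400000:
  k1 = f(0.000000, 2.400000) = -1.754000
  k2 = f(0.100000, 2.224600) = -1.804866
  p ← 2.400000 + 0.2·(-1.804866) = 2.039027
x=0.200000, p=2.039027:
  k1 = f(0.200000, 2.039027) = -1.858682
  k2 = f(0.300000, 1.853159) = -1.912584
  p ← 2.039027 + 0.2·(-1.912584) = 1.656510
p(0.4) ≈ 1.6565

1.6565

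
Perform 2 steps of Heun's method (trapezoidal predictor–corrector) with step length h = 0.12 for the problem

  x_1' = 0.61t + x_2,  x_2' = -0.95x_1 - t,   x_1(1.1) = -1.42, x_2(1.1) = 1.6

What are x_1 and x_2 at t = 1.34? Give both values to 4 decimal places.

-0.8557, 1.5676

Heun on (x_1,x_2): k1 = f(t_n, state_n); k2 = f(t_n + h, state_n + h·k1); state_{n+1} = state_n + (h/2)·(k1 + k2).
1.100000: (-1.420000, 1.600000)
  k1 = (2.271000, 0.249000)
  predictor → (-1.147480, 1.629880)
  k2 = (2.374080, -0.129894)
  → (-1.141295, 1.607146)
1.220000: (-1.141295, 1.607146)
  k1 = (2.351346, -0.135770)
  predictor → (-0.859134, 1.590854)
  k2 = (2.408254, -0.523823)
  → (-0.855719, 1.567571)
(x_1(1.34), x_2(1.34)) ≈ (-0.8557, 1.5676)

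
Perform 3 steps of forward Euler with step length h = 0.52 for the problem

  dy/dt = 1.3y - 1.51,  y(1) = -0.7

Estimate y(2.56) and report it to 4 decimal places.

Euler: y_{n+1} = y_n + h·f(t_n, y_n).
t=1.000000, y=-0.700000: f=-2.420000 → y ← -0.700000 + 0.52·(-2.420000) = -1.958400
t=1.520000, y=-1.958400: f=-4.055920 → y ← -1.958400 + 0.52·(-4.055920) = -4.067478
t=2.040000, y=-4.067478: f=-6.797722 → y ← -4.067478 + 0.52·(-6.797722) = -7.602294
y(2.56) ≈ -7.6023

-7.6023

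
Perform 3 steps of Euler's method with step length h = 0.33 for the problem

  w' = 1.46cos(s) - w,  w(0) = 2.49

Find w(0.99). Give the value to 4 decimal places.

Euler: w_{n+1} = w_n + h·f(s_n, w_n).
s=0.000000, w=2.490000: f=-1.030000 → w ← 2.490000 + 0.33·(-1.030000) = 2.150100
s=0.330000, w=2.150100: f=-0.768878 → w ← 2.150100 + 0.33·(-0.768878) = 1.896370
s=0.660000, w=1.896370: f=-0.742982 → w ← 1.896370 + 0.33·(-0.742982) = 1.651186
w(0.99) ≈ 1.6512

1.6512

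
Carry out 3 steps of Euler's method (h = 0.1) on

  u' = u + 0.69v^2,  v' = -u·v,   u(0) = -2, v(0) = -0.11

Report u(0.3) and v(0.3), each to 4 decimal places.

-2.6579, -0.2000

Euler on (u,v): u_{n+1} = u_n + h·u', v_{n+1} = v_n + h·v'.
0.000000: (-2.000000, -0.110000); f=(-1.991651, -0.220000) → (-2.199165, -0.132000)
0.100000: (-2.199165, -0.132000); f=(-2.187143, -0.290290) → (-2.417879, -0.161029)
0.200000: (-2.417879, -0.161029); f=(-2.399987, -0.389349) → (-2.657878, -0.199964)
(u(0.3), v(0.3)) ≈ (-2.6579, -0.2000)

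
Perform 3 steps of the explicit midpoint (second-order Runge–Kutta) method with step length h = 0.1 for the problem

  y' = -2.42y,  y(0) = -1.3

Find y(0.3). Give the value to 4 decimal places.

-0.6344

Midpoint: k1 = f(t_n, y_n); k2 = f(t_n + h/2, y_n + (h/2)·k1); y_{n+1} = y_n + h·k2.
t=0.000000, y=-1.300000:
  k1 = f(0.000000, -1.300000) = 3.146000
  k2 = f(0.050000, -1.142700) = 2.765334
  y ← -1.300000 + 0.1·2.765334 = -1.023467
t=0.100000, y=-1.023467:
  k1 = f(0.100000, -1.023467) = 2.476789
  k2 = f(0.150000, -0.899627) = 2.177098
  y ← -1.023467 + 0.1·2.177098 = -0.805757
t=0.200000, y=-0.805757:
  k1 = f(0.200000, -0.805757) = 1.949932
  k2 = f(0.250000, -0.708260) = 1.713990
  y ← -0.805757 + 0.1·1.713990 = -0.634358
y(0.3) ≈ -0.6344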